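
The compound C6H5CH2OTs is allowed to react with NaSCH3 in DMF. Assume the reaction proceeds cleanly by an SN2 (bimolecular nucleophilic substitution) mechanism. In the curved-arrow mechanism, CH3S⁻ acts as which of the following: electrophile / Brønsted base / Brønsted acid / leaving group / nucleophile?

Step 1: Backside attack by CH3S⁻ on the carbon bearing the tosylate: the new C–S bond forms as the C–O bond breaks, with Walden inversion at carbon.
CH3S⁻ donates an electron pair to form a new σ-bond to carbon — it is the nucleophile.

nucleophile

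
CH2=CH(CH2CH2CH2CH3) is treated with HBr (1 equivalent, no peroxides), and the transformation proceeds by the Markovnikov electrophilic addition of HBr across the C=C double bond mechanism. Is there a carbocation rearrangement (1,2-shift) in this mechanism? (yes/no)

The first-formed carbocation is secondary.
No single 1,2-shift to an adjacent carbon would produce a more-substituted cation than the one already present, so no rearrangement occurs.

no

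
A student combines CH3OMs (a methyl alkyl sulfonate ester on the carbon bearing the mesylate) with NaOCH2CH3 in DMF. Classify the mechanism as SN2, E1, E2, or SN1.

SN2

Conditions: a methyl substrate with a strong nucleophile in the polar aprotic solvent DMF.
These conditions are the textbook signature of the SN2 pathway.
An unhindered substrate with a strong nucleophile in a polar aprotic solvent favours one-step backside displacement.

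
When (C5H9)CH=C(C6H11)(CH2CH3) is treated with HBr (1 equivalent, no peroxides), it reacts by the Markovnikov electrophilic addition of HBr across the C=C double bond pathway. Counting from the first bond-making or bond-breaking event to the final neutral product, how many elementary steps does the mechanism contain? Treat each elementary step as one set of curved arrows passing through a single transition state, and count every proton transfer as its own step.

Step 1: Electrophilic addition begins with the π(C=C) electrons forming a bond to the proton of HBr. Following Markovnikov's rule, the resulting cation is tertiary. The H–Br bond breaks heterolytically, releasing Br⁻.
(No 1,2-shift: no single shift to an adjacent carbon would give a more stable cation.)
Step 2: Nucleophilic attack by Br⁻ on the carbocation completes the addition, giving R–Br.
Total: 2 elementary steps.

2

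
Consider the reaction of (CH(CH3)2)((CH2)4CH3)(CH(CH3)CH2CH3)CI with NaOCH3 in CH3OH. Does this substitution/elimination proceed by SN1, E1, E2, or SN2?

E2

Conditions: a strong base with a tertiary substrate bearing a β-hydrogen.
These conditions are the textbook signature of the E2 pathway.
A strong (often hindered) base removes a β-H in concert with loss of the leaving group — bimolecular elimination.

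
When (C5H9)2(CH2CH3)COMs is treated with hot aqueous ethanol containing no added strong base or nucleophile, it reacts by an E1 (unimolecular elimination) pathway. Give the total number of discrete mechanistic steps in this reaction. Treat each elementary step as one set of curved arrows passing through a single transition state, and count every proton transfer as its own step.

Step 1: Unassisted departure of MsO⁻ (taking the C–O bonding pair) generates a tertiary carbocation.
(No 1,2-shift: no single shift to an adjacent carbon would give a more stable cation.)
Step 2: A water (or ethanol) molecule (solvent) deprotonates a β-carbon; as the C–H bond breaks, those electrons form the new alkene π bond.
Total: 2 elementary steps.

2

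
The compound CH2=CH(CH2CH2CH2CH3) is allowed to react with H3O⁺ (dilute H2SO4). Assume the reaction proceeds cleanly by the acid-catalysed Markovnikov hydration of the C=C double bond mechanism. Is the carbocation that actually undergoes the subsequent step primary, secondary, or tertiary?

Step 1: Protonation of the alkene by H3O⁺: the π bond acts as the nucleophile and picks up H⁺, giving the more stable (Markovnikov) secondary carbocation. H2O is released.
No single 1,2-shift to an adjacent carbon would give a more-substituted cation, so no rearrangement occurs.

secondary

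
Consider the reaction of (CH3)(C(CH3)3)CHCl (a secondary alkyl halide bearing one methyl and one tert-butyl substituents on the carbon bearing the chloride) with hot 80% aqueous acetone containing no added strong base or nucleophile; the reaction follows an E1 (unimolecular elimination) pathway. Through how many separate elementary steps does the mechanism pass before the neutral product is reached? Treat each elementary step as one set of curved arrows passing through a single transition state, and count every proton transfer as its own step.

3

Step 1: Rate-determining heterolysis of the C–Cl bond gives Cl⁻ and a secondary carbocation.
Step 2: A methyl group with its bonding pair migrates from the adjacent tert-butyl carbon to the cationic centre — a 1,2-methyl shift — upgrading the secondary cation to a tertiary one.
Step 3: A weak base (a water molecule from the solvent) removes a proton from a carbon adjacent to the cationic centre; the electrons of that C–H bond become the new π(C=C) bond, giving the alkene.
Total: 3 elementary steps.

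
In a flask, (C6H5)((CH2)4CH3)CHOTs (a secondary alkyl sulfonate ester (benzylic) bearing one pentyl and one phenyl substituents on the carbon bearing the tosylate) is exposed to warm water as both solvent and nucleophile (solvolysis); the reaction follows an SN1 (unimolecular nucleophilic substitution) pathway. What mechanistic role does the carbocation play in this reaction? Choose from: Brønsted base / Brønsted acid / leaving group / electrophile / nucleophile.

Step 2: Nucleophilic capture: the oxygen of H2O bonds to the cationic carbon, producing an oxonium-ion intermediate.
The carbocation accepts an electron pair into an empty or π* orbital — it is the electrophile.

electrophile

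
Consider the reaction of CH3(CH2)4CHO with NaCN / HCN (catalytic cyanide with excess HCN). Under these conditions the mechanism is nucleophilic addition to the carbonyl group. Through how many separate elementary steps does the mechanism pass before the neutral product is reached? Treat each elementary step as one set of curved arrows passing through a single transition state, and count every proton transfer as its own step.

2

Step 1: CN⁻ attacks the sp² carbonyl carbon; the C=O π bond breaks and the electrons end up as a lone pair on the alkoxide oxygen of the tetrahedral intermediate.
Step 2: The alkoxide oxygen removes a proton from HCN present in the mixture, giving a cyanohydrin and regenerating CN⁻.
Total: 2 elementary steps.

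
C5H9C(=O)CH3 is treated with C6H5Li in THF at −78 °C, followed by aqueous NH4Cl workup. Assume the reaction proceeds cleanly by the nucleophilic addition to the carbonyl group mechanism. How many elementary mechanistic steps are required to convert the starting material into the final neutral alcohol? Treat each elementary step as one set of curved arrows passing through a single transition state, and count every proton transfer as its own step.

Step 1: Nucleophilic addition: the carbanion-like carbon of C6H5Li adds to the carbonyl carbon, pushing the π(C=O) electron pair onto oxygen and giving a tetrahedral alkoxide.
Step 2: On aqueous NH4Cl workup the alkoxide oxygen is protonated, giving an alcohol.
Total: 2 elementary steps.

2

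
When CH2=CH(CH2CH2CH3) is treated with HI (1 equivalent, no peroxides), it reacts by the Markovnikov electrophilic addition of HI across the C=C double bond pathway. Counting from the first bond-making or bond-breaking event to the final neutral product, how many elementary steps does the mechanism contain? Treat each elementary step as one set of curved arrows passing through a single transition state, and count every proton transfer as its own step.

Step 1: Protonation of the alkene by HI: the π bond acts as the nucleophile and picks up H⁺, giving the more stable (Markovnikov) secondary carbocation. The H–I bond breaks heterolytically, releasing I⁻.
(No 1,2-shift: no single shift to an adjacent carbon would give a more stable cation.)
Step 2: I⁻ captures the cation: a lone pair on I⁻ fills the empty p orbital, producing the alkyl halide product.
Total: 2 elementary steps.

2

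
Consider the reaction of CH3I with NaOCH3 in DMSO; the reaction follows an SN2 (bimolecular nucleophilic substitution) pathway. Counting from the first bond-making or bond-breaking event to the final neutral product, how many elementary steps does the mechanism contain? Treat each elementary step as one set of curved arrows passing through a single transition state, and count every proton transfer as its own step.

1

Step 1: CH3O⁻ attacks the back face of the α-carbon while I⁻ departs with the C–I bonding pair — a single concerted displacement through a pentacoordinate transition state.
Total: 1 elementary step.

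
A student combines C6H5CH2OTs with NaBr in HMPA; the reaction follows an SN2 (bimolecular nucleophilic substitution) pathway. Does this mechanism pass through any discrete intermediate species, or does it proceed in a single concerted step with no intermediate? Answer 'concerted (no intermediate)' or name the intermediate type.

The bromide nucleophile donates a lone pair from Br to the α-carbon in a backside attack; simultaneously the C–O σ-bond breaks and both of its electrons leave with TsO⁻. One concerted step with inversion of configuration.
All bond changes occur in one transition state; no discrete intermediate is formed.

concerted (no intermediate)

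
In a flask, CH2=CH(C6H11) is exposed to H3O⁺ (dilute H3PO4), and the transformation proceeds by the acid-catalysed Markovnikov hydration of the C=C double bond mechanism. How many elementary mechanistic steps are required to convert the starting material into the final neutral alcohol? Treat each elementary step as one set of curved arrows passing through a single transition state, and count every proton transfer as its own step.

Step 1: The π electrons of the C=C bond attack a proton of H3O⁺; Markovnikov addition places the new C–H on the less-substituted alkene carbon, so the positive charge ends up on the more-substituted carbon — a secondary carbocation. H2O is released.
Step 2: A 1,2-hydride shift from the adjacent cyclohexyl carbon moves the positive charge from the secondary centre to an adjacent carbon, generating a more stable tertiary carbocation.
Step 3: A lone pair on the oxygen of H2O attacks the carbocation, forming a C–O bond and an oxonium ion (a protonated alcohol).
Step 4: Proton transfer from the O–H of the oxonium ion to H2O completes the catalytic cycle and yields the alcohol.
Total: 4 elementary steps.

4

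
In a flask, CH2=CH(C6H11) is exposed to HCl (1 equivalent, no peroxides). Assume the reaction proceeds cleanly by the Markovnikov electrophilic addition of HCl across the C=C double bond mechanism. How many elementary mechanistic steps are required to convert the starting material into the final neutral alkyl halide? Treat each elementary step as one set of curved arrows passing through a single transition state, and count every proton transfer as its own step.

3

Step 1: Protonation of the alkene by HCl: the π bond acts as the nucleophile and picks up H⁺, giving the more stable (Markovnikov) secondary carbocation. The H–Cl bond breaks heterolytically, releasing Cl⁻.
Step 2: Carbocation rearrangement: a 1,2-hydride shift from the adjacent cyclohexyl carbon converts the initially-formed secondary cation into the more stable tertiary cation.
Step 3: Cl⁻ captures the cation: a lone pair on Cl⁻ fills the empty p orbital, producing the alkyl halide product.
Total: 3 elementary steps.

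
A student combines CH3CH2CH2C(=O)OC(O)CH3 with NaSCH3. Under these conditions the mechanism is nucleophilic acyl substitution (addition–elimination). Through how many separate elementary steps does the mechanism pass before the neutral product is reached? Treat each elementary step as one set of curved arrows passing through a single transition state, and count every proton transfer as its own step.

Step 1: Nucleophilic addition of CH3S⁻ to the acyl carbon breaks the π(C=O) bond and yields a tetrahedral, anionic intermediate.
Step 2: Collapse of the tetrahedral intermediate: the alkoxide oxygen pushes its lone pair back to re-form C=O while CH3CO2⁻ leaves.
Total: 2 elementary steps.

2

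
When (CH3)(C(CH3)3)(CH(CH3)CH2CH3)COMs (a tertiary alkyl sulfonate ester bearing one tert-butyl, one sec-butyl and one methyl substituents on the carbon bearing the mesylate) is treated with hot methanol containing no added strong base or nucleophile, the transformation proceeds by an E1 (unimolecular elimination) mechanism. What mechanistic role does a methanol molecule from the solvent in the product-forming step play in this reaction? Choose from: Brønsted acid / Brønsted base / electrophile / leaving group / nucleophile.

Step 2: A methanol molecule (solvent) deprotonates a β-carbon; as the C–H bond breaks, those electrons form the new alkene π bond.
A methanol molecule from the solvent in the product-forming step accepts a proton in a proton-transfer step — a Brønsted base.

Brønsted base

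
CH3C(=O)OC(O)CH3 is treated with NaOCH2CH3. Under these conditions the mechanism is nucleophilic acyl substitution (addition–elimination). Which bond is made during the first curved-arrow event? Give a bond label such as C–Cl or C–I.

C–O

Step 1: CH3CH2O⁻ adds to the carbonyl carbon; the C=O π electrons shift onto oxygen and a tetrahedral alkoxide intermediate forms.
The bond formed in this step is the C–O bond.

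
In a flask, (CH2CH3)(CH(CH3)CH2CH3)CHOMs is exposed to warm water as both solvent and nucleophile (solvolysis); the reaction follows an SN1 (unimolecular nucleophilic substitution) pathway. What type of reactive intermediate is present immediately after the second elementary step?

Step 1: The C–O bond breaks with both electrons going to the mesylate; MsO⁻ leaves and a secondary carbocation remains.
Step 2: A 1,2-hydride shift from the adjacent sec-butyl carbon moves the positive charge from the secondary centre to an adjacent carbon, generating a more stable tertiary carbocation.
After step 2 the species present is a tertiary carbocation.

tertiary carbocation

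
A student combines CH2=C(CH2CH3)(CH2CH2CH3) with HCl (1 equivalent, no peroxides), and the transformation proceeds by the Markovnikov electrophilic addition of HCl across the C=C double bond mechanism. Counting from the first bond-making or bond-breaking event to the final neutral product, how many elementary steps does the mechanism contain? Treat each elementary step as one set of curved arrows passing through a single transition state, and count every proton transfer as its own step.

2

Step 1: Electrophilic addition begins with the π(C=C) electrons forming a bond to the proton of HCl. Following Markovnikov's rule, the resulting cation is tertiary. The H–Cl bond breaks heterolytically, releasing Cl⁻.
(No 1,2-shift: no single shift to an adjacent carbon would give a more stable cation.)
Step 2: Cl⁻ captures the cation: a lone pair on Cl⁻ fills the empty p orbital, producing the alkyl halide product.
Total: 2 elementary steps.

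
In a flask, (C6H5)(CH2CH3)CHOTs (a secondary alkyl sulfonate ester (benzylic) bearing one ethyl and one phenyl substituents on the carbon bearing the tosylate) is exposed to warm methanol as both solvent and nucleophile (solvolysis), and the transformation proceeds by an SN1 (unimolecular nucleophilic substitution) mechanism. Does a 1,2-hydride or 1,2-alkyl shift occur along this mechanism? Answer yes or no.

no

The first-formed carbocation is secondary.
No single 1,2-shift to an adjacent carbon would produce a more-substituted cation than the one already present, so no rearrangement occurs.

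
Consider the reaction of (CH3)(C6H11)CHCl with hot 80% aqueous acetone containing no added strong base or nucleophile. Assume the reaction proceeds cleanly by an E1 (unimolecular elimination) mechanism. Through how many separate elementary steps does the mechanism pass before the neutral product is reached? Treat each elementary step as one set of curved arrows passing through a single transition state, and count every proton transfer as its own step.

Step 1: Unassisted departure of Cl⁻ (taking the C–Cl bonding pair) generates a secondary carbocation.
Step 2: A hydride (H with its bonding pair) migrates from the adjacent cyclohexyl carbon to the cationic centre — a 1,2-hydride shift — upgrading the secondary cation to a tertiary one.
Step 3: A water molecule (solvent) deprotonates a β-carbon; as the C–H bond breaks, those electrons form the new alkene π bond.
Total: 3 elementary steps.

3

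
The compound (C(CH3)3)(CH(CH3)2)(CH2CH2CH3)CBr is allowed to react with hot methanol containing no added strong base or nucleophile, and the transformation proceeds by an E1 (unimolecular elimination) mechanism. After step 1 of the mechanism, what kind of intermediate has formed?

Step 1: Rate-determining heterolysis of the C–Br bond gives Br⁻ and a tertiary carbocation.
After step 1 the species present is a tertiary carbocation.

tertiary carbocation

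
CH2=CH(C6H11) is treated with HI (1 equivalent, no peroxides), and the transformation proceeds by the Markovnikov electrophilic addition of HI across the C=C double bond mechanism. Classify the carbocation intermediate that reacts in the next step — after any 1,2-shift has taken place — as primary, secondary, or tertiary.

Step 1: Electrophilic addition begins with the π(C=C) electrons forming a bond to the proton of HI. Following Markovnikov's rule, the resulting cation is secondary. The H–I bond breaks heterolytically, releasing I⁻.
Step 2: Carbocation rearrangement: a 1,2-hydride shift from the adjacent cyclohexyl carbon converts the initially-formed secondary cation into the more stable tertiary cation.
The cation rearranges from secondary to tertiary via a 1,2-hydride shift from the adjacent cyclohexyl carbon; the tertiary cation is what reacts next.

tertiary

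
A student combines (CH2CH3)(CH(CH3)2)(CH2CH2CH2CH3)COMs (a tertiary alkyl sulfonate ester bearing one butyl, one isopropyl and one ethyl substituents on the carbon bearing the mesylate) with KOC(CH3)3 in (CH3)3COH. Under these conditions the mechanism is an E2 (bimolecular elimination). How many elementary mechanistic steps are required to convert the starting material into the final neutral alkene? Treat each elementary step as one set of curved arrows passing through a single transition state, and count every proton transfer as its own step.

1

Step 1: In one step, (CH3)3CO⁻ pulls off a β-proton, the C–O bond cleaves, and a C=C double bond forms between the α- and β-carbons (E2, anti elimination).
Total: 1 elementary step.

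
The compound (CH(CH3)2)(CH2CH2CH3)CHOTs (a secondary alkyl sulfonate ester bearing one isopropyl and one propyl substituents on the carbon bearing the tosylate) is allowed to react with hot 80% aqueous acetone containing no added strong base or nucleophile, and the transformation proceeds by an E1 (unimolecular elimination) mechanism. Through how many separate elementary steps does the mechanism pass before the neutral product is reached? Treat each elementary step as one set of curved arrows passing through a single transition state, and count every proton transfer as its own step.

3

Step 1: The C–O bond breaks with both electrons going to the tosylate; TsO⁻ leaves and a secondary carbocation remains.
Step 2: A 1,2-hydride shift from the adjacent isopropyl carbon moves the positive charge from the secondary centre to an adjacent carbon, generating a more stable tertiary carbocation.
Step 3: A water molecule (solvent) deprotonates a β-carbon; as the C–H bond breaks, those electrons form the new alkene π bond.
Total: 3 elementary steps.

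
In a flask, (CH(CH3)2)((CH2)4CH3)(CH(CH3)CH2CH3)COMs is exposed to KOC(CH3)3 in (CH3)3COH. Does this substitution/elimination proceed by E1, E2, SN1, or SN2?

Conditions: a strong/bulky base with a tertiary substrate bearing a β-hydrogen.
These conditions are the textbook signature of the E2 pathway.
A strong (often hindered) base removes a β-H in concert with loss of the leaving group — bimolecular elimination.

E2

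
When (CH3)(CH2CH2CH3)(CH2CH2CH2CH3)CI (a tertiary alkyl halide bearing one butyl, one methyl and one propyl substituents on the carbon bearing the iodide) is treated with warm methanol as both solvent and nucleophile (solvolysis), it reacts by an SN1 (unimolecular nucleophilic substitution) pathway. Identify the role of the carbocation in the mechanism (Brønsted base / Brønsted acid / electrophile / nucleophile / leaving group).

Step 2: Nucleophilic capture: the oxygen of CH3OH bonds to the cationic carbon, producing an oxonium-ion intermediate.
The carbocation accepts an electron pair into an empty or π* orbital — it is the electrophile.

electrophile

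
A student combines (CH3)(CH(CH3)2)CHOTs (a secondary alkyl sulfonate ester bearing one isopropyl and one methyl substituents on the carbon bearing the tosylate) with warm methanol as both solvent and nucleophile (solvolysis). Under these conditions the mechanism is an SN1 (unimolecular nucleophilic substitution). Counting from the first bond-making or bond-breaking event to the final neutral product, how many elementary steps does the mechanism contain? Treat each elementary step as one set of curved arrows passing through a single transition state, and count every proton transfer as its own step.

4

Step 1: Rate-determining heterolysis of the C–O bond gives TsO⁻ and a secondary carbocation.
Step 2: Carbocation rearrangement: a 1,2-hydride shift from the adjacent isopropyl carbon converts the initially-formed secondary cation into the more stable tertiary cation.
Step 3: CH3OH donates an oxygen lone pair into the empty p orbital of the cation, giving a protonated ether (an oxonium ion).
Step 4: Deprotonation of the oxonium oxygen by solvent methanol yields the neutral ether.
Total: 4 elementary steps.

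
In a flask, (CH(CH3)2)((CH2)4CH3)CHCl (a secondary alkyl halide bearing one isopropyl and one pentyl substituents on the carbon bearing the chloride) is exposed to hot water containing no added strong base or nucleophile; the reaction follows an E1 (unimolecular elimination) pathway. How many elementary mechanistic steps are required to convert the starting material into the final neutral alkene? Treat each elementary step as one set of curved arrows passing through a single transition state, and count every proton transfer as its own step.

Step 1: Ionisation: the C–Cl σ-bond cleaves heterolytically; both bonding electrons depart with Cl⁻, leaving a secondary carbocation at the α-carbon.
Step 2: A 1,2-hydride shift from the adjacent isopropyl carbon moves the positive charge from the secondary centre to an adjacent carbon, generating a more stable tertiary carbocation.
Step 3: A water molecule (solvent) deprotonates a β-carbon; as the C–H bond breaks, those electrons form the new alkene π bond.
Total: 3 elementary steps.

3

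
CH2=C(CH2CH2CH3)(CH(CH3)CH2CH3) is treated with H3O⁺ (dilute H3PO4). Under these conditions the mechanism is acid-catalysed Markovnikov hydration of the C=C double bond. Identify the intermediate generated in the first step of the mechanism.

tertiary carbocation

Step 1: The π electrons of the C=C bond attack a proton of H3O⁺; Markovnikov addition places the new C–H on the less-substituted alkene carbon, so the positive charge ends up on the more-substituted carbon — a tertiary carbocation. H2O is released.
After step 1 the species present is a tertiary carbocation.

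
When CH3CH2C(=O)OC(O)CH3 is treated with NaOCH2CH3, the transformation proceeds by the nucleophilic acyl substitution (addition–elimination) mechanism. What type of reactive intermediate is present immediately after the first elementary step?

tetrahedral intermediate

Step 1: A lone pair on the O of CH3CH2O⁻ attacks the electrophilic acyl carbon; the π(C=O) electrons move onto oxygen, giving a tetrahedral intermediate.
After step 1 the species present is a tetrahedral intermediate.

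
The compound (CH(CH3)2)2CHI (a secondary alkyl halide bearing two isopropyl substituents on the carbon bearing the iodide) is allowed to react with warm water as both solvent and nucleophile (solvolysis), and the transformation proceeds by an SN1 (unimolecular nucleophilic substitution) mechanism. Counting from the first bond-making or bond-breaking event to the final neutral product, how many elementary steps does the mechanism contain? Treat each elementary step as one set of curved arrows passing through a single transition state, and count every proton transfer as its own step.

4

Step 1: Ionisation: the C–I σ-bond cleaves heterolytically; both bonding electrons depart with I⁻, leaving a secondary carbocation at the α-carbon.
Step 2: A hydride (H with its bonding pair) migrates from the adjacent isopropyl carbon to the cationic centre — a 1,2-hydride shift — upgrading the secondary cation to a tertiary one.
Step 3: A lone pair on the oxygen of H2O attacks the carbocation, forming a new C–O σ-bond and an oxonium ion.
Step 4: Proton transfer from the O–H of the oxonium ion to a solvent molecule delivers the neutral alcohol.
Total: 4 elementary steps.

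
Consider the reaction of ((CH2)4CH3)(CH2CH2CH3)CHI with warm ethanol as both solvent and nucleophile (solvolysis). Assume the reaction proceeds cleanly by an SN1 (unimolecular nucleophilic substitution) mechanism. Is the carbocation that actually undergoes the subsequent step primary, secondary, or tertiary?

secondary

Step 1: The C–I bond breaks with both electrons going to the iodide; I⁻ leaves and a secondary carbocation remains.
No single 1,2-shift to an adjacent carbon would give a more-substituted cation, so no rearrangement occurs.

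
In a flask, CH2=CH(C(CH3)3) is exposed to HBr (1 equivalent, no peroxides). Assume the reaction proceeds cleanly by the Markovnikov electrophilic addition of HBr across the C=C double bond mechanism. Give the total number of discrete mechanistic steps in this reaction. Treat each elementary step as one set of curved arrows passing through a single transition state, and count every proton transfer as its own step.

Step 1: The π electrons of the C=C bond attack a proton of HBr; Markovnikov addition places the new C–H on the less-substituted alkene carbon, so the positive charge ends up on the more-substituted carbon — a secondary carbocation. The H–Br bond breaks heterolytically, releasing Br⁻.
Step 2: Carbocation rearrangement: a 1,2-methyl shift from the adjacent tert-butyl carbon converts the initially-formed secondary cation into the more stable tertiary cation.
Step 3: Nucleophilic attack by Br⁻ on the carbocation completes the addition, giving R–Br.
Total: 3 elementary steps.

3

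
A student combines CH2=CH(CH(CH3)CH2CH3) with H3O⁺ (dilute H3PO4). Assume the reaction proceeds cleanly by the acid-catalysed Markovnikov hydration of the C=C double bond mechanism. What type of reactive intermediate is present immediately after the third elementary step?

oxonium ion

Step 1: The π electrons of the C=C bond attack a proton of H3O⁺; Markovnikov addition places the new C–H on the less-substituted alkene carbon, so the positive charge ends up on the more-substituted carbon — a secondary carbocation. H2O is released.
Step 2: A hydride (H with its bonding pair) migrates from the adjacent sec-butyl carbon to the cationic centre — a 1,2-hydride shift — upgrading the secondary cation to a tertiary one.
Step 3: Nucleophilic capture of the cation by H2O produces the protonated alcohol (an oxonium ion).
After step 3 the species present is an oxonium ion.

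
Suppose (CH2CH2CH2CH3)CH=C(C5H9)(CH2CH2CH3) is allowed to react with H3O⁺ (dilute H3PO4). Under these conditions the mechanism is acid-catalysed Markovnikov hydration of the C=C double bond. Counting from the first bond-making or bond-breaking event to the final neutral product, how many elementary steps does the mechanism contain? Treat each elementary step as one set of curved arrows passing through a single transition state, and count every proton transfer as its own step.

Step 1: The π electrons of the C=C bond attack a proton of H3O⁺; Markovnikov addition places the new C–H on the less-substituted alkene carbon, so the positive charge ends up on the more-substituted carbon — a tertiary carbocation. H2O is released.
(No 1,2-shift: no single shift to an adjacent carbon would give a more stable cation.)
Step 2: Water acts as the nucleophile: an oxygen lone pair bonds to the cationic carbon, giving an oxonium-ion intermediate.
Step 3: Proton transfer from the O–H of the oxonium ion to H2O completes the catalytic cycle and yields the alcohol.
Total: 3 elementary steps.

3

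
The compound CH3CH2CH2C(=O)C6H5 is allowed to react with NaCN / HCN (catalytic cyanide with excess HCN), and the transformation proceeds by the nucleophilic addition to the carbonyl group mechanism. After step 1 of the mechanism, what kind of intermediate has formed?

Step 1: CN⁻ attacks the sp² carbonyl carbon; the C=O π bond breaks and the electrons end up as a lone pair on the alkoxide oxygen of the tetrahedral intermediate.
After step 1 the species present is a tetrahedral alkoxide intermediate.

tetrahedral alkoxide intermediate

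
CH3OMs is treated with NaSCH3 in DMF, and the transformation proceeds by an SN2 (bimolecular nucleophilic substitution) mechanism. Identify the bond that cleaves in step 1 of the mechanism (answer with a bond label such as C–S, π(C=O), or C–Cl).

Step 1: Backside attack by CH3S⁻ on the carbon bearing the mesylate: the new C–S bond forms as the C–O bond breaks, with Walden inversion at carbon.
The bond broken in this step is the C–O bond.

C–O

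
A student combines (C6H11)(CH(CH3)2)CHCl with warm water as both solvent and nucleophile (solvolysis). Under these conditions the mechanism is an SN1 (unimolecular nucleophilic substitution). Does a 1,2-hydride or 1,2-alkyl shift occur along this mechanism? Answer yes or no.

yes

The first-formed carbocation is secondary.
The adjacent cyclohexyl carbon already bears 2 other carbon substituents and has a hydrogen to migrate; after a 1,2-hydride shift from that carbon the positive charge sits on a tertiary centre.
Tertiary is more stable than secondary, so the shift occurs.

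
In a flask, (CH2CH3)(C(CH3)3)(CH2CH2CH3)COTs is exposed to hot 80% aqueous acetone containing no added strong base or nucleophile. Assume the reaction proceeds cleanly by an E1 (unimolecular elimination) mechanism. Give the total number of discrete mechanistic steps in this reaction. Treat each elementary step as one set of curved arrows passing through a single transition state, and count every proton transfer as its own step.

Step 1: Unassisted departure of TsO⁻ (taking the C–O bonding pair) generates a tertiary carbocation.
(No 1,2-shift: no single shift to an adjacent carbon would give a more stable cation.)
Step 2: A water molecule (solvent) deprotonates a β-carbon; as the C–H bond breaks, those electrons form the new alkene π bond.
Total: 2 elementary steps.

2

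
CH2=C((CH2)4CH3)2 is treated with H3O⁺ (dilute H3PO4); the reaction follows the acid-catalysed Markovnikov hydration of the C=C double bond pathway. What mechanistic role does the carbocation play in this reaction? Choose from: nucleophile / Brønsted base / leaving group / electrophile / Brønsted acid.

electrophile

Step 2: A lone pair on the oxygen of H2O attacks the carbocation, forming a C–O bond and an oxonium ion (a protonated alcohol).
The carbocation accepts an electron pair into an empty or π* orbital — it is the electrophile.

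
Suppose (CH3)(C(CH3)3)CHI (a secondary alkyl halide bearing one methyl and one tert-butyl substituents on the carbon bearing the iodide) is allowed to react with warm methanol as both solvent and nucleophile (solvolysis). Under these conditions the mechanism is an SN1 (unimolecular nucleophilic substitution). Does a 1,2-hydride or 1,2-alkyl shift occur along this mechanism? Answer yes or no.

The first-formed carbocation is secondary.
The adjacent tert-butyl carbon has no hydrogen but bears methyl groups; migration of one methyl with its bonding pair (a 1,2-methyl shift) places the charge on a tertiary centre.
Tertiary is more stable than secondary, so the shift occurs.

yes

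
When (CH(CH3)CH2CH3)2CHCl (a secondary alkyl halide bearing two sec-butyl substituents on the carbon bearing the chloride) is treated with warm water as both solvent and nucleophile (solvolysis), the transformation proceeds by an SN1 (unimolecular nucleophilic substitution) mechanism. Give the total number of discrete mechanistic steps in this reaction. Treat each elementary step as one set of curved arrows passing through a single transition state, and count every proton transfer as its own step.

Step 1: The C–Cl bond breaks with both electrons going to the chloride; Cl⁻ leaves and a secondary carbocation remains.
Step 2: A 1,2-hydride shift from the adjacent sec-butyl carbon moves the positive charge from the secondary centre to an adjacent carbon, generating a more stable tertiary carbocation.
Step 3: Nucleophilic capture: the oxygen of H2O bonds to the cationic carbon, producing an oxonium-ion intermediate.
Step 4: A second solvent molecule removes the proton on oxygen, giving the neutral alcohol product.
Total: 4 elementary steps.

4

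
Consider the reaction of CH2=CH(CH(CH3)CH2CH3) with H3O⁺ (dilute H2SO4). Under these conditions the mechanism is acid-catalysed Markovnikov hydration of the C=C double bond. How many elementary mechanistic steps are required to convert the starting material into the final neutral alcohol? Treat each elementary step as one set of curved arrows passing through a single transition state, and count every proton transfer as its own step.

4

Step 1: The π electrons of the C=C bond attack a proton of H3O⁺; Markovnikov addition places the new C–H on the less-substituted alkene carbon, so the positive charge ends up on the more-substituted carbon — a secondary carbocation. H2O is released.
Step 2: A hydride (H with its bonding pair) migrates from the adjacent sec-butyl carbon to the cationic centre — a 1,2-hydride shift — upgrading the secondary cation to a tertiary one.
Step 3: A lone pair on the oxygen of H2O attacks the carbocation, forming a C–O bond and an oxonium ion (a protonated alcohol).
Step 4: H2O removes a proton from the oxonium oxygen, regenerating H3O⁺ and giving the neutral alcohol.
Total: 4 elementary steps.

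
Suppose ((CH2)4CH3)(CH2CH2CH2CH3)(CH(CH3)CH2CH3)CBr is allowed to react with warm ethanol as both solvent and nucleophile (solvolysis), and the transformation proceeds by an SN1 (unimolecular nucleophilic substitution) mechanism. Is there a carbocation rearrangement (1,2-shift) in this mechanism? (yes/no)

The first-formed carbocation is tertiary.
No single 1,2-shift to an adjacent carbon would produce a more-substituted cation than the one already present, so no rearrangement occurs.

no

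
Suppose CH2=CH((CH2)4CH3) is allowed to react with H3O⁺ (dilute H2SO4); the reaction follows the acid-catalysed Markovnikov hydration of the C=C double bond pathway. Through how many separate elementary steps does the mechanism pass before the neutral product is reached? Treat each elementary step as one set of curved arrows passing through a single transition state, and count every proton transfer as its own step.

Step 1: Protonation of the alkene by H3O⁺: the π bond acts as the nucleophile and picks up H⁺, giving the more stable (Markovnikov) secondary carbocation. H2O is released.
(No 1,2-shift: no single shift to an adjacent carbon would give a more stable cation.)
Step 2: A lone pair on the oxygen of H2O attacks the carbocation, forming a C–O bond and an oxonium ion (a protonated alcohol).
Step 3: H2O removes a proton from the oxonium oxygen, regenerating H3O⁺ and giving the neutral alcohol.
Total: 3 elementary steps.

3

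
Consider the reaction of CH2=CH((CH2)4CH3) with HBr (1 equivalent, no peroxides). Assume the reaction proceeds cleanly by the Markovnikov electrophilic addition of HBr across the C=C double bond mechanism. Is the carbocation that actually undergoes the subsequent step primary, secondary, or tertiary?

secondary

Step 1: Protonation of the alkene by HBr: the π bond acts as the nucleophile and picks up H⁺, giving the more stable (Markovnikov) secondary carbocation. The H–Br bond breaks heterolytically, releasing Br⁻.
No single 1,2-shift to an adjacent carbon would give a more-substituted cation, so no rearrangement occurs.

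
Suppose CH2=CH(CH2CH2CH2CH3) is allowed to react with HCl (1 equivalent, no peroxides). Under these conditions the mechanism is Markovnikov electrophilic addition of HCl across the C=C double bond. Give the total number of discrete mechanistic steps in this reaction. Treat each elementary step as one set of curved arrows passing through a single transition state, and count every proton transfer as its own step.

2

Step 1: The π electrons of the C=C bond attack a proton of HCl; Markovnikov addition places the new C–H on the less-substituted alkene carbon, so the positive charge ends up on the more-substituted carbon — a secondary carbocation. The H–Cl bond breaks heterolytically, releasing Cl⁻.
(No 1,2-shift: no single shift to an adjacent carbon would give a more stable cation.)
Step 2: The Cl⁻ anion donates a lone pair to the carbocation, forming the new C–Cl σ-bond and giving the neutral alkyl halide.
Total: 2 elementary steps.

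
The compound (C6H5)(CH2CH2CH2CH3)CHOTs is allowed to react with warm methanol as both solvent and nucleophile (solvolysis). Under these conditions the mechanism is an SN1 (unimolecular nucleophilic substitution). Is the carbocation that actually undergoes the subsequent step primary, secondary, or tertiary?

Step 1: Rate-determining heterolysis of the C–O bond gives TsO⁻ and a secondary carbocation.
No single 1,2-shift to an adjacent carbon would give a more-substituted cation, so no rearrangement occurs.

secondary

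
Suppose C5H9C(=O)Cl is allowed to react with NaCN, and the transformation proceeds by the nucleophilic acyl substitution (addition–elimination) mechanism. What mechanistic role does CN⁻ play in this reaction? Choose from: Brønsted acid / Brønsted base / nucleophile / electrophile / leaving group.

Step 1: A lone pair on the C of CN⁻ attacks the electrophilic acyl carbon; the π(C=O) electrons move onto oxygen, giving a tetrahedral intermediate.
CN⁻ donates an electron pair to form a new σ-bond to carbon — it is the nucleophile.

nucleophile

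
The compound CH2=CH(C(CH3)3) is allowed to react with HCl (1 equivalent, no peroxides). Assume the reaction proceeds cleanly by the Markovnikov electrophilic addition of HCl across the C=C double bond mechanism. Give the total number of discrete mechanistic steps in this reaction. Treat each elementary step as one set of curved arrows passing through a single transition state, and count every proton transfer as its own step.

Step 1: Protonation of the alkene by HCl: the π bond acts as the nucleophile and picks up H⁺, giving the more stable (Markovnikov) secondary carbocation. The H–Cl bond breaks heterolytically, releasing Cl⁻.
Step 2: A 1,2-methyl shift from the adjacent tert-butyl carbon moves the positive charge from the secondary centre to an adjacent carbon, generating a more stable tertiary carbocation.
Step 3: Cl⁻ captures the cation: a lone pair on Cl⁻ fills the empty p orbital, producing the alkyl halide product.
Total: 3 elementary steps.

3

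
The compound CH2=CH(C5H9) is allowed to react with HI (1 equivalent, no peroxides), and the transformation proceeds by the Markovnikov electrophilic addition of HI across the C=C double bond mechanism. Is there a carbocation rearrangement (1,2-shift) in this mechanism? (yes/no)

The first-formed carbocation is secondary.
The adjacent cyclopentyl carbon already bears 2 other carbon substituents and has a hydrogen to migrate; after a 1,2-hydride shift from that carbon the positive charge sits on a tertiary centre.
Tertiary is more stable than secondary, so the shift occurs.

yes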